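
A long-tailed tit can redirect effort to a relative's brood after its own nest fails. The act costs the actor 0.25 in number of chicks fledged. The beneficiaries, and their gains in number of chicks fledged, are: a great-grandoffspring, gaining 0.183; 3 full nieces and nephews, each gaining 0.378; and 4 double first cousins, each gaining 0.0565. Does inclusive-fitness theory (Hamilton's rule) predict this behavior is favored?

Hamilton's rule: the trait is favored when the sum of r·B over every recipient exceeds the actor's cost C.
r to a great-grandoffspring = 1/8 (three parent–offspring links: r = (1/2)^3 = 1/8).
r to a full niece or nephew = 1/4 (full aunt/uncle↔niece/nephew: two paths of length 3 through the shared grandparent pair: r = 2·(1/2)^3 = 1/4).
r to a double first cousin = 1/4 (double first cousins share both grandparent pairs — four paths of length 4: r = 4·(1/2)^4 = 1/4).
Summing one r·B term per recipient: 1·0.125·0.183 + 3·0.25·0.378 + 4·0.25·0.0565 = 0.362875.
0.362875 > 0.25: the indirect benefit exceeds the cost.

Yes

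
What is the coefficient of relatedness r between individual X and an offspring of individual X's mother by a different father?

0.25

Each parent–offspring link contributes a factor of 1/2, and independent paths through distinct common ancestors add.
Half-sibs share one parent — one path of length 2: r = (1/2)^2 = 1/4.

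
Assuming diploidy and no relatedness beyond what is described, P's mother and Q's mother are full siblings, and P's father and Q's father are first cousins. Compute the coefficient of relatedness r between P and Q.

With two independent routes of shared ancestry, r is the sum of the two contributions.
P and Q are related in two ways: first cousins through their mothers (r = 1/8) and second cousins through their fathers (r = 1/32).
r = 1/8 + 1/32 = 5/32 = 0.15625.

0.15625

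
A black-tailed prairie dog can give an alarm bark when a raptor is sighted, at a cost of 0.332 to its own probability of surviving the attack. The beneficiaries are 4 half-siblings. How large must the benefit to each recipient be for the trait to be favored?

0.332

r to a half-sibling = 0.25 (half-sibs share one parent — one path of length 2: r = (1/2)^2 = 1/4).
Hamilton's rule with n recipients of equal r: n·r·B > C, so B > C/(n·r) = 0.332/(4·0.25) = 0.332.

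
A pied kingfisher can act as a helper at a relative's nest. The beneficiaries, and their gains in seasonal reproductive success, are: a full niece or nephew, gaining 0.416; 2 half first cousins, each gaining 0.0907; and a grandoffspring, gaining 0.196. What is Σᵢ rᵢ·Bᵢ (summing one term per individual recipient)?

0.1643375

r to a full niece or nephew = 1/4 (full aunt/uncle↔niece/nephew: two paths of length 3 through the shared grandparent pair: r = 2·(1/2)^3 = 1/4).
r to a half first cousin = 0.0625 (half first cousins share one grandparent — one path of length 4: r = (1/2)^4 = 1/16).
r to a grandoffspring = 0.25 (two parent–offspring links: r = (1/2)^2 = 1/4).
Summing one r·B term per recipient: 1·0.25·0.416 + 2·0.0625·0.0907 + 1·0.25·0.196 = 0.1643375.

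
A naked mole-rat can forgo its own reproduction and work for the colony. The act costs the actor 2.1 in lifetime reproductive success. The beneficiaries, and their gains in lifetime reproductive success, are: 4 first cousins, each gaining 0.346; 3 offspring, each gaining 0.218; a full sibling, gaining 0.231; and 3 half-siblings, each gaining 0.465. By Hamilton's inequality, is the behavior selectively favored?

Hamilton's rule: the trait is favored when the sum of r·B over every recipient exceeds the actor's cost C.
r to a first cousin = 0.125 (first cousins share one grandparent pair — two paths of length 4: r = 2·(1/2)^4 = 1/8).
r to an offspring = 1/2 (one parent–offspring link: r = (1/2)^1 = 1/2).
r to a full sibling = 0.5 (full sibs share both parents — two paths of length 2: r = 2·(1/2)^2 = 1/2).
r to a half-sibling = 1/4 (half-sibs share one parent — one path of length 2: r = (1/2)^2 = 1/4).
Summing one r·B term per recipient: 4·0.125·0.346 + 3·0.5·0.218 + 1·0.5·0.231 + 3·0.25·0.465 = 0.96425.
0.96425 < 2.1: the indirect benefit is less than the cost.

No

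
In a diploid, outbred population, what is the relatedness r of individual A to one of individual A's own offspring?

Each parent–offspring link contributes a factor of 1/2, and independent paths through distinct common ancestors add.
One parent–offspring link: r = (1/2)^1 = 1/2.

0.5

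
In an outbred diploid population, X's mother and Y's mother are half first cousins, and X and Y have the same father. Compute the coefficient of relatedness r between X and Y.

Independent pedigree routes through distinct common ancestors add.
X and Y are related in two ways: half second cousins through their mothers (r = 1/64) and half-sibs through their shared father (r = 1/4).
r = 1/64 + 1/4 = 0.265625.

0.265625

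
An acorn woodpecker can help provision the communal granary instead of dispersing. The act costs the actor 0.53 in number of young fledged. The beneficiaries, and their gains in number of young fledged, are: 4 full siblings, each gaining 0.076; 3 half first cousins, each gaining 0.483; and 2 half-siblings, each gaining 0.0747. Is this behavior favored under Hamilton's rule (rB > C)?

No

Hamilton's rule: the trait is favored when the sum of r·B over every recipient exceeds the actor's cost C.
r to a full sibling = 1/2 (full sibs share both parents — two paths of length 2: r = 2·(1/2)^2 = 1/2).
r to a half first cousin = 1/16 (half first cousins share one grandparent — one path of length 4: r = (1/2)^4 = 1/16).
r to a half-sibling = 0.25 (half-sibs share one parent — one path of length 2: r = (1/2)^2 = 1/4).
Summing one r·B term per recipient: 4·0.5·0.076 + 3·0.0625·0.483 + 2·0.25·0.0747 = 0.2799125.
0.2799125 < 0.53: the indirect benefit is less than the cost.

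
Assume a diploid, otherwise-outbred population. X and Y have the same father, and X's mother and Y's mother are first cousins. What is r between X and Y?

Independent pedigree routes through distinct common ancestors add.
X and Y are related in two ways: half-sibs through their shared father (r = 1/4) and second cousins through their mothers (r = 1/32).
r = 1/4 + 1/32 = 0.28125.

0.28125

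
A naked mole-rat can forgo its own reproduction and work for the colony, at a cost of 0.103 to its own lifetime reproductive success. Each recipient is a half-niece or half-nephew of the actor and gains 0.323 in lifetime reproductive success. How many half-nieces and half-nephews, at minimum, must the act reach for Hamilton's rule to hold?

3

r to a half-niece or half-nephew = 1/8 (half-aunt/uncle↔niece/nephew: one path of length 3: r = (1/2)^3 = 1/8).
Hamilton's rule: n·r·B > C  ⇒  n > C/(r·B) = 0.103/(0.125·0.323) = 2.551.
The smallest integer exceeding 2.551 is 3.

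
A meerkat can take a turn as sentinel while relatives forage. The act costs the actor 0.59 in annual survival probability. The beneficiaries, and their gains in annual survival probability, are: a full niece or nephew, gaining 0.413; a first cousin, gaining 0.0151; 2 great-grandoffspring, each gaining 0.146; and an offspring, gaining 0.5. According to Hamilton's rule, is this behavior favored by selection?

Hamilton's rule: the trait is favored when the sum of r·B over every recipient exceeds the actor's cost C.
r to a full niece or nephew = 0.25 (full aunt/uncle↔niece/nephew: two paths of length 3 through the shared grandparent pair: r = 2·(1/2)^3 = 1/4).
r to a first cousin = 0.125 (first cousins share one grandparent pair — two paths of length 4: r = 2·(1/2)^4 = 1/8).
r to a great-grandoffspring = 0.125 (three parent–offspring links: r = (1/2)^3 = 1/8).
r to an offspring = 1/2 (one parent–offspring link: r = (1/2)^1 = 1/2).
Summing one r·B term per recipient: 1·0.25·0.413 + 1·0.125·0.0151 + 2·0.125·0.146 + 1·0.5·0.5 = 0.3916375.
0.3916375 < 0.59: the indirect benefit is less than the cost.

No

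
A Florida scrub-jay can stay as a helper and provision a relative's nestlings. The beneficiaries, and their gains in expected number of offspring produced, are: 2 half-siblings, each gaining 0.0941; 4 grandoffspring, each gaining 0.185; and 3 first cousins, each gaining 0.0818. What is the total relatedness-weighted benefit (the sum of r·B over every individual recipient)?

0.262725

r to a half-sibling = 0.25 (half-sibs share one parent — one path of length 2: r = (1/2)^2 = 1/4).
r to a grandoffspring = 0.25 (two parent–offspring links: r = (1/2)^2 = 1/4).
r to a first cousin = 0.125 (first cousins share one grandparent pair — two paths of length 4: r = 2·(1/2)^4 = 1/8).
Summing one r·B term per recipient: 2·0.25·0.0941 + 4·0.25·0.185 + 3·0.125·0.0818 = 0.262725.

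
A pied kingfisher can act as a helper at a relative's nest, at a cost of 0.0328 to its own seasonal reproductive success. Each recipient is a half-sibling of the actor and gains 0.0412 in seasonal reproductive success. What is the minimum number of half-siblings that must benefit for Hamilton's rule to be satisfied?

r to a half-sibling = 0.25 (half-sibs share one parent — one path of length 2: r = (1/2)^2 = 1/4).
Hamilton's rule: n·r·B > C  ⇒  n > C/(r·B) = 0.0328/(0.25·0.0412) = 3.184.
The smallest integer exceeding 3.184 is 4.

4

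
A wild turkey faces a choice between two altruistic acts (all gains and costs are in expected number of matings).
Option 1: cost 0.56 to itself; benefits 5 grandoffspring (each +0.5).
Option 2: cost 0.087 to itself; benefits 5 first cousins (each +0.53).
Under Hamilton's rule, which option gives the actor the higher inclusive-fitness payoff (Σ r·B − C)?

Option 2

Option 1: r to a grandoffspring = 0.25.
Option 1: Σ r·B − C = (5·0.25·0.5) − 0.56 = 0.065.
Option 2: r to a first cousin = 0.125.
Option 2: Σ r·B − C = (5·0.125·0.53) − 0.087 = 0.24425.
Option 2 has the higher net inclusive-fitness payoff.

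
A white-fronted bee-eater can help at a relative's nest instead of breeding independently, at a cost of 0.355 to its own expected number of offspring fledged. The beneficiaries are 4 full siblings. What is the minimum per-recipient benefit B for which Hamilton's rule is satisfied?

r to a full sibling = 1/2 (full sibs share both parents — two paths of length 2: r = 2·(1/2)^2 = 1/2).
Hamilton's rule with n recipients of equal r: n·r·B > C, so B > C/(n·r) = 0.355/(4·0.5) = 0.1775.

0.1775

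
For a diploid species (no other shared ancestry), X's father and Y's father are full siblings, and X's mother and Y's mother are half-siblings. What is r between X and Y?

0.1875

Wright's path rule: contributions from independent ancestry routes add.
X and Y are related in two ways: first cousins through their fathers (r = 1/8) and half first cousins through their mothers (r = 1/16).
r = 1/8 + 1/16 = 3/16 = 0.1875.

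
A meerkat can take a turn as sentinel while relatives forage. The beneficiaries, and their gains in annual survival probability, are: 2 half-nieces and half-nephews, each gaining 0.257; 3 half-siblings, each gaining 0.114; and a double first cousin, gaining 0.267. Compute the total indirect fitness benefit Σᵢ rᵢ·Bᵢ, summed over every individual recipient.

r to a half-niece or half-nephew = 1/8 (half-aunt/uncle↔niece/nephew: one path of length 3: r = (1/2)^3 = 1/8).
r to a half-sibling = 0.25 (half-sibs share one parent — one path of length 2: r = (1/2)^2 = 1/4).
r to a double first cousin = 1/4 (double first cousins share both grandparent pairs — four paths of length 4: r = 4·(1/2)^4 = 1/4).
Summing one r·B term per recipient: 2·0.125·0.257 + 3·0.25·0.114 + 1·0.25·0.267 = 0.2165.

0.2165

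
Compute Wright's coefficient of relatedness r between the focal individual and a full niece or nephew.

0.25

Each parent–offspring link contributes a factor of 1/2, and independent paths through distinct common ancestors add.
Full aunt/uncle↔niece/nephew: two paths of length 3 through the shared grandparent pair: r = 2·(1/2)^3 = 1/4.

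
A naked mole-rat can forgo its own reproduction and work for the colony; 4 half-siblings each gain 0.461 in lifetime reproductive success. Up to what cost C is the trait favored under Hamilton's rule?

r to a half-sibling = 0.25 (half-sibs share one parent — one path of length 2: r = (1/2)^2 = 1/4).
Hamilton's rule: n·r·B > C, so the trait is favored while C < n·r·B = 4·0.25·0.461 = 0.461.

0.461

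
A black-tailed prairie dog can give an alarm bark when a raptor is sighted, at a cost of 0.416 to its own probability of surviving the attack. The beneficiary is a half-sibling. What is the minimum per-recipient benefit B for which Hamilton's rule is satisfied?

1.664

r to a half-sibling = 1/4 (half-sibs share one parent — one path of length 2: r = (1/2)^2 = 1/4).
Hamilton's rule with n recipients of equal r: n·r·B > C, so B > C/(n·r) = 0.416/(1·0.25) = 1.664.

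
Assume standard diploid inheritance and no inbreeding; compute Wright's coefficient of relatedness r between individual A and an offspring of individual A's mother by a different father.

0.25

Each parent–offspring link contributes a factor of 1/2, and independent paths through distinct common ancestors add.
Half-sibs share one parent — one path of length 2: r = (1/2)^2 = 1/4.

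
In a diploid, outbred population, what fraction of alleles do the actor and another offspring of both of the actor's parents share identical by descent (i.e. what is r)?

0.5

Each parent–offspring link contributes a factor of 1/2, and independent paths through distinct common ancestors add.
Full sibs share both parents — two paths of length 2: r = 2·(1/2)^2 = 1/2.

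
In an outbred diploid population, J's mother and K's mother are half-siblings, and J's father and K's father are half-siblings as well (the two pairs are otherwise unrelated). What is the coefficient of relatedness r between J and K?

Independent pedigree routes through distinct common ancestors add.
J and K are related in two ways: half first cousins through their mothers (r = 1/16) and half first cousins through their fathers (r = 1/16).
r = 1/16 + 1/16 = 1/8 = 0.125.

0.125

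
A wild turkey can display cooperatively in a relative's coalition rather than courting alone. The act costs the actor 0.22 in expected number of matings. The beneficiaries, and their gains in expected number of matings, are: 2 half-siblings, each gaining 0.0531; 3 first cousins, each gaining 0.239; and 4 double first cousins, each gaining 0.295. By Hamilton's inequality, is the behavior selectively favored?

Yes

Hamilton's rule: the trait is favored when the sum of r·B over every recipient exceeds the actor's cost C.
r to a half-sibling = 1/4 (half-sibs share one parent — one path of length 2: r = (1/2)^2 = 1/4).
r to a first cousin = 0.125 (first cousins share one grandparent pair — two paths of length 4: r = 2·(1/2)^4 = 1/8).
r to a double first cousin = 1/4 (double first cousins share both grandparent pairs — four paths of length 4: r = 4·(1/2)^4 = 1/4).
Summing one r·B term per recipient: 2·0.25·0.0531 + 3·0.125·0.239 + 4·0.25·0.295 = 0.411175.
0.411175 > 0.22: the indirect benefit exceeds the cost.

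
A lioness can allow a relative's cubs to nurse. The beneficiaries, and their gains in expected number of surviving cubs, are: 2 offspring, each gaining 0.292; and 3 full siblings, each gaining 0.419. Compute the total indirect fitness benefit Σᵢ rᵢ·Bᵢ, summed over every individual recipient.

r to an offspring = 1/2 (one parent–offspring link: r = (1/2)^1 = 1/2).
r to a full sibling = 0.5 (full sibs share both parents — two paths of length 2: r = 2·(1/2)^2 = 1/2).
Summing one r·B term per recipient: 2·0.5·0.292 + 3·0.5·0.419 = 0.9205.

0.9205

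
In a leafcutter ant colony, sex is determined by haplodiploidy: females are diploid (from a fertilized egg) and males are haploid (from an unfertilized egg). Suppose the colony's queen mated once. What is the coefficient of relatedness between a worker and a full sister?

Haplodiploid full sisters inherit their father's entire haploid genome identically (contributing 1/2) and on average half of their mother's contribution (1/2 · 1/2 = 1/4); r = 1/2 + 1/4 = 3/4.

0.75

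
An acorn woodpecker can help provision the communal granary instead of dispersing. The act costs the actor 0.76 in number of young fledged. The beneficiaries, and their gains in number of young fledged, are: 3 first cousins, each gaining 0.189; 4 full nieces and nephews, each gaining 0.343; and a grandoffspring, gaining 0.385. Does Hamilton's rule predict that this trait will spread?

No

Hamilton's rule: the trait is favored when the sum of r·B over every recipient exceeds the actor's cost C.
r to a first cousin = 0.125 (first cousins share one grandparent pair — two paths of length 4: r = 2·(1/2)^4 = 1/8).
r to a full niece or nephew = 1/4 (full aunt/uncle↔niece/nephew: two paths of length 3 through the shared grandparent pair: r = 2·(1/2)^3 = 1/4).
r to a grandoffspring = 1/4 (two parent–offspring links: r = (1/2)^2 = 1/4).
Summing one r·B term per recipient: 3·0.125·0.189 + 4·0.25·0.343 + 1·0.25·0.385 = 0.510125.
0.510125 < 0.76: the indirect benefit is less than the cost.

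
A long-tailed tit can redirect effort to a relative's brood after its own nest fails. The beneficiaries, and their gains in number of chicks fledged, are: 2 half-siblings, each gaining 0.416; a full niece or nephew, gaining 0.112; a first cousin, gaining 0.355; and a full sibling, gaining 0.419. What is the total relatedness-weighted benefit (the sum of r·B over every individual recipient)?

0.489875

r to a half-sibling = 1/4 (half-sibs share one parent — one path of length 2: r = (1/2)^2 = 1/4).
r to a full niece or nephew = 1/4 (full aunt/uncle↔niece/nephew: two paths of length 3 through the shared grandparent pair: r = 2·(1/2)^3 = 1/4).
r to a first cousin = 0.125 (first cousins share one grandparent pair — two paths of length 4: r = 2·(1/2)^4 = 1/8).
r to a full sibling = 0.5 (full sibs share both parents — two paths of length 2: r = 2·(1/2)^2 = 1/2).
Summing one r·B term per recipient: 2·0.25·0.416 + 1·0.25·0.112 + 1·0.125·0.355 + 1·0.5·0.419 = 0.489875.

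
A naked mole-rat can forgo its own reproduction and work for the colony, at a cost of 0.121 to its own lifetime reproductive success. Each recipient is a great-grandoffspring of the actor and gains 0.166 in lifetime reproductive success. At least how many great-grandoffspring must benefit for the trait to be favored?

r to a great-grandoffspring = 1/8 (three parent–offspring links: r = (1/2)^3 = 1/8).
Hamilton's rule: n·r·B > C  ⇒  n > C/(r·B) = 0.121/(0.125·0.166) = 5.831.
The smallest integer exceeding 5.831 is 6.

6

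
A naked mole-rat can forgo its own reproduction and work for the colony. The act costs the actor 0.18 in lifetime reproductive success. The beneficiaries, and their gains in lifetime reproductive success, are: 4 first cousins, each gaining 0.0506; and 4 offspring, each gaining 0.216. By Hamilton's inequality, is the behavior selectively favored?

Hamilton's rule: the trait is favored when the sum of r·B over every recipient exceeds the actor's cost C.
r to a first cousin = 0.125 (first cousins share one grandparent pair — two paths of length 4: r = 2·(1/2)^4 = 1/8).
r to an offspring = 1/2 (one parent–offspring link: r = (1/2)^1 = 1/2).
Summing one r·B term per recipient: 4·0.125·0.0506 + 4·0.5·0.216 = 0.4573.
0.4573 > 0.18: the indirect benefit exceeds the cost.

Yes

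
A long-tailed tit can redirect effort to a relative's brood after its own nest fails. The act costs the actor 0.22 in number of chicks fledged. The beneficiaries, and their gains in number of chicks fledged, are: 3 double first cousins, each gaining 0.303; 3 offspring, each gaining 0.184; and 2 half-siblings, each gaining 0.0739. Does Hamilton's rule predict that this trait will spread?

Yes

Hamilton's rule: the trait is favored when the sum of r·B over every recipient exceeds the actor's cost C.
r to a double first cousin = 1/4 (double first cousins share both grandparent pairs — four paths of length 4: r = 4·(1/2)^4 = 1/4).
r to an offspring = 1/2 (one parent–offspring link: r = (1/2)^1 = 1/2).
r to a half-sibling = 0.25 (half-sibs share one parent — one path of length 2: r = (1/2)^2 = 1/4).
Summing one r·B term per recipient: 3·0.25·0.303 + 3·0.5·0.184 + 2·0.25·0.0739 = 0.5402.
0.5402 > 0.22: the indirect benefit exceeds the cost.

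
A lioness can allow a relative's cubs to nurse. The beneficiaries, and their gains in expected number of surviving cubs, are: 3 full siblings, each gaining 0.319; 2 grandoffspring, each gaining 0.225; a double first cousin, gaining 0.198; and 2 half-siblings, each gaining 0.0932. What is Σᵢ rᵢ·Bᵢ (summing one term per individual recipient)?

r to a full sibling = 0.5 (full sibs share both parents — two paths of length 2: r = 2·(1/2)^2 = 1/2).
r to a grandoffspring = 0.25 (two parent–offspring links: r = (1/2)^2 = 1/4).
r to a double first cousin = 0.25 (double first cousins share both grandparent pairs — four paths of length 4: r = 4·(1/2)^4 = 1/4).
r to a half-sibling = 0.25 (half-sibs share one parent — one path of length 2: r = (1/2)^2 = 1/4).
Summing one r·B term per recipient: 3·0.5·0.319 + 2·0.25·0.225 + 1·0.25·0.198 + 2·0.25·0.0932 = 0.6871.

0.6871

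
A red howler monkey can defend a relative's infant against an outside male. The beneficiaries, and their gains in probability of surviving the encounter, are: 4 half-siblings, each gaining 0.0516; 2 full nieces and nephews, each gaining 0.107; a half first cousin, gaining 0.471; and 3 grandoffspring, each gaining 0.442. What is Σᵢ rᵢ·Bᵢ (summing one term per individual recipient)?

0.4660375

r to a half-sibling = 1/4 (half-sibs share one parent — one path of length 2: r = (1/2)^2 = 1/4).
r to a full niece or nephew = 1/4 (full aunt/uncle↔niece/nephew: two paths of length 3 through the shared grandparent pair: r = 2·(1/2)^3 = 1/4).
r to a half first cousin = 0.0625 (half first cousins share one grandparent — one path of length 4: r = (1/2)^4 = 1/16).
r to a grandoffspring = 0.25 (two parent–offspring links: r = (1/2)^2 = 1/4).
Summing one r·B term per recipient: 4·0.25·0.0516 + 2·0.25·0.107 + 1·0.0625·0.471 + 3·0.25·0.442 = 0.4660375.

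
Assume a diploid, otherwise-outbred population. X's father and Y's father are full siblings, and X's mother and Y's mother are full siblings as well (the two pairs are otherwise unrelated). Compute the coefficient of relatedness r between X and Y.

0.25

Independent pedigree routes through distinct common ancestors add.
X and Y are related in two ways: first cousins through their fathers (r = 1/8) and first cousins through their mothers (r = 1/8) — i.e. double first cousins.
r = 1/8 + 1/8 = 0.25.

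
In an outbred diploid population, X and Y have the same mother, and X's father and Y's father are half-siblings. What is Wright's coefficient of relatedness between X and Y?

0.3125

Wright's path rule: contributions from independent ancestry routes add.
X and Y are related in two ways: half-sibs through their shared mother (r = 1/4) and half first cousins through their fathers (r = 1/16).
r = 1/4 + 1/16 = 5/16 = 0.3125.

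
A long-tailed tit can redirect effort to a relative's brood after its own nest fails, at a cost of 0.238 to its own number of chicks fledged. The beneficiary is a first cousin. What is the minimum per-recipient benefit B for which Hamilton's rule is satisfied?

r to a first cousin = 1/8 (first cousins share one grandparent pair — two paths of length 4: r = 2·(1/2)^4 = 1/8).
Hamilton's rule with n recipients of equal r: n·r·B > C, so B > C/(n·r) = 0.238/(1·0.125) = 1.904.

1.904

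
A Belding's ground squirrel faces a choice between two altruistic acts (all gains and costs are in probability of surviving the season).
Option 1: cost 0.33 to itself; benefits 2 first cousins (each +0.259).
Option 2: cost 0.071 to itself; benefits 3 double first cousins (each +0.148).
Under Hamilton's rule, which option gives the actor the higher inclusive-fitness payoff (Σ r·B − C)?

Option 1: r to a first cousin = 0.125.
Option 1: Σ r·B − C = (2·0.125·0.259) − 0.33 = -0.26525.
Option 2: r to a double first cousin = 0.25.
Option 2: Σ r·B − C = (3·0.25·0.148) − 0.071 = 0.04.
Option 2 has the higher net inclusive-fitness payoff.

Option 2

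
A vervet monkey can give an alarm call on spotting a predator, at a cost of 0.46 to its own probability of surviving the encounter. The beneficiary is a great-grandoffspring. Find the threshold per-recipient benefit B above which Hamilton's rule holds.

r to a great-grandoffspring = 0.125 (three parent–offspring links: r = (1/2)^3 = 1/8).
Hamilton's rule with n recipients of equal r: n·r·B > C, so B > C/(n·r) = 0.46/(1·0.125) = 3.68.

3.68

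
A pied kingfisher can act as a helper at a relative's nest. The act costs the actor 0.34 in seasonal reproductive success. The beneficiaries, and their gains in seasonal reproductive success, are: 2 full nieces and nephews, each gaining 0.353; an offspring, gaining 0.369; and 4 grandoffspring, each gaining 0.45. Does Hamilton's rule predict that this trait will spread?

Yes

Hamilton's rule: the trait is favored when the sum of r·B over every recipient exceeds the actor's cost C.
r to a full niece or nephew = 0.25 (full aunt/uncle↔niece/nephew: two paths of length 3 through the shared grandparent pair: r = 2·(1/2)^3 = 1/4).
r to an offspring = 0.5 (one parent–offspring link: r = (1/2)^1 = 1/2).
r to a grandoffspring = 0.25 (two parent–offspring links: r = (1/2)^2 = 1/4).
Summing one r·B term per recipient: 2·0.25·0.353 + 1·0.5·0.369 + 4·0.25·0.45 = 0.811.
0.811 > 0.34: the indirect benefit exceeds the cost.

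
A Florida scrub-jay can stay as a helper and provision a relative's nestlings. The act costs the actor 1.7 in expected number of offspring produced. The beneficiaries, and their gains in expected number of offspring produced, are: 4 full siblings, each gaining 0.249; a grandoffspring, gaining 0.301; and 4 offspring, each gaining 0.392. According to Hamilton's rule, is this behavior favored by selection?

Hamilton's rule: the trait is favored when the sum of r·B over every recipient exceeds the actor's cost C.
r to a full sibling = 1/2 (full sibs share both parents — two paths of length 2: r = 2·(1/2)^2 = 1/2).
r to a grandoffspring = 1/4 (two parent–offspring links: r = (1/2)^2 = 1/4).
r to an offspring = 0.5 (one parent–offspring link: r = (1/2)^1 = 1/2).
Summing one r·B term per recipient: 4·0.5·0.249 + 1·0.25·0.301 + 4·0.5·0.392 = 1.35725.
1.35725 < 1.7: the indirect benefit is less than the cost.

No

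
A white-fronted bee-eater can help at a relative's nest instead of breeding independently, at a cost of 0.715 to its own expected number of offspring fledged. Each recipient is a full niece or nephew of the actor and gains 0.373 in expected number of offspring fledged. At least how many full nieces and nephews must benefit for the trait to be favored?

8

r to a full niece or nephew = 1/4 (full aunt/uncle↔niece/nephew: two paths of length 3 through the shared grandparent pair: r = 2·(1/2)^3 = 1/4).
Hamilton's rule: n·r·B > C  ⇒  n > C/(r·B) = 0.715/(0.25·0.373) = 7.668.
The smallest integer exceeding 7.668 is 8.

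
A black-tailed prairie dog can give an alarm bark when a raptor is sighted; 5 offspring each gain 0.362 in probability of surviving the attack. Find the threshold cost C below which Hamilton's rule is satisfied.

r to an offspring = 0.5 (one parent–offspring link: r = (1/2)^1 = 1/2).
Hamilton's rule: n·r·B > C, so the trait is favored while C < n·r·B = 5·0.5·0.362 = 0.905.

0.905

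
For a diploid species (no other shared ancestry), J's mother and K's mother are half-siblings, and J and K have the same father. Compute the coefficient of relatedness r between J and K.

Independent pedigree routes through distinct common ancestors add.
J and K are related in two ways: half first cousins through their mothers (r = 1/16) and half-sibs through their shared father (r = 1/4).
r = 1/16 + 1/4 = 0.3125.

0.3125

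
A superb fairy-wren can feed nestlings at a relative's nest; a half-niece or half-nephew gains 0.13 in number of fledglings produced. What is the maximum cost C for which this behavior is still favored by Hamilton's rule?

r to a half-niece or half-nephew = 1/8 (half-aunt/uncle↔niece/nephew: one path of length 3: r = (1/2)^3 = 1/8).
Hamilton's rule: n·r·B > C, so the trait is favored while C < n·r·B = 1·0.125·0.13 = 0.01625.

0.01625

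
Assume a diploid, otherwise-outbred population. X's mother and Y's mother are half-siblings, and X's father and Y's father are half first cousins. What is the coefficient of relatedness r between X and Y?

Wright's path rule: contributions from independent ancestry routes add.
X and Y are related in two ways: half first cousins through their mothers (r = 1/16) and half second cousins through their fathers (r = 1/64).
r = 1/16 + 1/64 = 5/64 = 0.078125.

0.078125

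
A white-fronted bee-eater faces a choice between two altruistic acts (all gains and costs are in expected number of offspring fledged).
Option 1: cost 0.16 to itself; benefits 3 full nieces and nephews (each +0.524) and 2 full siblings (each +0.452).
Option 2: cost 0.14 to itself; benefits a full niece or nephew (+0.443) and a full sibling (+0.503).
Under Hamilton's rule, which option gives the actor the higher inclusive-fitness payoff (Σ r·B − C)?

Option 1: r to a full niece or nephew = 0.25.
Option 1: r to a full sibling = 0.5.
Option 1: Σ r·B − C = (3·0.25·0.524 + 2·0.5·0.452) − 0.16 = 0.685.
Option 2: r to a full niece or nephew = 0.25.
Option 2: r to a full sibling = 0.5.
Option 2: Σ r·B − C = (1·0.25·0.443 + 1·0.5·0.503) − 0.14 = 0.22225.
Option 1 has the higher net inclusive-fitness payoff.

Option 1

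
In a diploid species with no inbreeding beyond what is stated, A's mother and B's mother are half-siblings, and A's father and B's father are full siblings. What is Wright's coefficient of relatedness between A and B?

0.1875

Independent pedigree routes through distinct common ancestors add.
A and B are related in two ways: half first cousins through their mothers (r = 1/16) and first cousins through their fathers (r = 1/8).
r = 1/16 + 1/8 = 3/16 = 0.1875.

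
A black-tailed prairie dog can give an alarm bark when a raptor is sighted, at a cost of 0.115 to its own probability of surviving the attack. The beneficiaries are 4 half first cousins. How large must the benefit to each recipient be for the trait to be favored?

r to a half first cousin = 1/16 (half first cousins share one grandparent — one path of length 4: r = (1/2)^4 = 1/16).
Hamilton's rule with n recipients of equal r: n·r·B > C, so B > C/(n·r) = 0.115/(4·0.0625) = 0.46.

0.46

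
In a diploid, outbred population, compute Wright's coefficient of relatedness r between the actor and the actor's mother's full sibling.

0.25

Each parent–offspring link contributes a factor of 1/2, and independent paths through distinct common ancestors add.
Full aunt/uncle↔niece/nephew: two paths of length 3 through the shared grandparent pair: r = 2·(1/2)^3 = 1/4.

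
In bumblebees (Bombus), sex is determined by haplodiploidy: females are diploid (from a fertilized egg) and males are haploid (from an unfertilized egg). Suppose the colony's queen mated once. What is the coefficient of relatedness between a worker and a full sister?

Haplodiploid full sisters inherit their father's entire haploid genome identically (contributing 1/2) and on average half of their mother's contribution (1/2 · 1/2 = 1/4); r = 1/2 + 1/4 = 3/4.

0.75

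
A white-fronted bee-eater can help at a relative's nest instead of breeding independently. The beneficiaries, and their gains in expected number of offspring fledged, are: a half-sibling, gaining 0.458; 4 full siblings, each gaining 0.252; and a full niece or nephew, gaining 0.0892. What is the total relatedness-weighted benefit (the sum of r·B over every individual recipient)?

0.6408

r to a half-sibling = 1/4 (half-sibs share one parent — one path of length 2: r = (1/2)^2 = 1/4).
r to a full sibling = 0.5 (full sibs share both parents — two paths of length 2: r = 2·(1/2)^2 = 1/2).
r to a full niece or nephew = 1/4 (full aunt/uncle↔niece/nephew: two paths of length 3 through the shared grandparent pair: r = 2·(1/2)^3 = 1/4).
Summing one r·B term per recipient: 1·0.25·0.458 + 4·0.5·0.252 + 1·0.25·0.0892 = 0.6408.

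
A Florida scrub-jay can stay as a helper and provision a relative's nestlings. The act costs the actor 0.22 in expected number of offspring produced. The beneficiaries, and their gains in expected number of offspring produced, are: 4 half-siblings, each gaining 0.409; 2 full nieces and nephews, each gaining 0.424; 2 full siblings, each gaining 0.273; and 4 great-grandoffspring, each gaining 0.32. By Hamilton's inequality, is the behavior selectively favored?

Hamilton's rule: the trait is favored when the sum of r·B over every recipient exceeds the actor's cost C.
r to a half-sibling = 0.25 (half-sibs share one parent — one path of length 2: r = (1/2)^2 = 1/4).
r to a full niece or nephew = 0.25 (full aunt/uncle↔niece/nephew: two paths of length 3 through the shared grandparent pair: r = 2·(1/2)^3 = 1/4).
r to a full sibling = 1/2 (full sibs share both parents — two paths of length 2: r = 2·(1/2)^2 = 1/2).
r to a great-grandoffspring = 0.125 (three parent–offspring links: r = (1/2)^3 = 1/8).
Summing one r·B term per recipient: 4·0.25·0.409 + 2·0.25·0.424 + 2·0.5·0.273 + 4·0.125·0.32 = 1.054.
1.054 > 0.22: the indirect benefit exceeds the cost.

Yes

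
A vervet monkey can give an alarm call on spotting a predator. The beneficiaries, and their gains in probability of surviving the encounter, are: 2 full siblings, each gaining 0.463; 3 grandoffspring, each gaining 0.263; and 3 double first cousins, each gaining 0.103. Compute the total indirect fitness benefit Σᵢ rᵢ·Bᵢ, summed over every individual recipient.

0.7375

r to a full sibling = 1/2 (full sibs share both parents — two paths of length 2: r = 2·(1/2)^2 = 1/2).
r to a grandoffspring = 0.25 (two parent–offspring links: r = (1/2)^2 = 1/4).
r to a double first cousin = 1/4 (double first cousins share both grandparent pairs — four paths of length 4: r = 4·(1/2)^4 = 1/4).
Summing one r·B term per recipient: 2·0.5·0.463 + 3·0.25·0.263 + 3·0.25·0.103 = 0.7375.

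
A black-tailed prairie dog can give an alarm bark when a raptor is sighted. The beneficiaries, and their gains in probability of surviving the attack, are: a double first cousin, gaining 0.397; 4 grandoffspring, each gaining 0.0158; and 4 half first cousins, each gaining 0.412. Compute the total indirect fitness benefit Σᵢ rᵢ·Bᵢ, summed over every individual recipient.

r to a double first cousin = 1/4 (double first cousins share both grandparent pairs — four paths of length 4: r = 4·(1/2)^4 = 1/4).
r to a grandoffspring = 0.25 (two parent–offspring links: r = (1/2)^2 = 1/4).
r to a half first cousin = 1/16 (half first cousins share one grandparent — one path of length 4: r = (1/2)^4 = 1/16).
Summing one r·B term per recipient: 1·0.25·0.397 + 4·0.25·0.0158 + 4·0.0625·0.412 = 0.21805.

0.21805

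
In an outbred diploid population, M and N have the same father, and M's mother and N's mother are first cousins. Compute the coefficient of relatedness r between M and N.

Wright's path rule: contributions from independent ancestry routes add.
M and N are related in two ways: half-sibs through their shared father (r = 1/4) and second cousins through their mothers (r = 1/32).
r = 1/4 + 1/32 = 0.28125.

0.28125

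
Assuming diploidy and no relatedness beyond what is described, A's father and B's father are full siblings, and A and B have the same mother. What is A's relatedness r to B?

0.375

With two independent routes of shared ancestry, r is the sum of the two contributions.
A and B are related in two ways: first cousins through their fathers (r = 1/8) and half-sibs through their shared mother (r = 1/4).
r = 1/8 + 1/4 = 0.375.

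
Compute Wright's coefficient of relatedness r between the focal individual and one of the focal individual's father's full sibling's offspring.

0.125

Each parent–offspring link contributes a factor of 1/2, and independent paths through distinct common ancestors add.
First cousins share one grandparent pair — two paths of length 4: r = 2·(1/2)^4 = 1/8.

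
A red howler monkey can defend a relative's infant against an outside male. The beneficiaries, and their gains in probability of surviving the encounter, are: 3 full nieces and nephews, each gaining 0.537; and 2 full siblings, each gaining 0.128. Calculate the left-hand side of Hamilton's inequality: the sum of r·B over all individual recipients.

r to a full niece or nephew = 0.25 (full aunt/uncle↔niece/nephew: two paths of length 3 through the shared grandparent pair: r = 2·(1/2)^3 = 1/4).
r to a full sibling = 1/2 (full sibs share both parents — two paths of length 2: r = 2·(1/2)^2 = 1/2).
Summing one r·B term per recipient: 3·0.25·0.537 + 2·0.5·0.128 = 0.53075.

0.53075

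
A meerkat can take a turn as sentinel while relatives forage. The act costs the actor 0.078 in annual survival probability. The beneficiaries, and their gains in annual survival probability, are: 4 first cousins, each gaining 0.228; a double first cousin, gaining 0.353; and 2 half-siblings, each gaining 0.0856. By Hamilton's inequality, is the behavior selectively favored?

Hamilton's rule: the trait is favored when the sum of r·B over every recipient exceeds the actor's cost C.
r to a first cousin = 0.125 (first cousins share one grandparent pair — two paths of length 4: r = 2·(1/2)^4 = 1/8).
r to a double first cousin = 0.25 (double first cousins share both grandparent pairs — four paths of length 4: r = 4·(1/2)^4 = 1/4).
r to a half-sibling = 0.25 (half-sibs share one parent — one path of length 2: r = (1/2)^2 = 1/4).
Summing one r·B term per recipient: 4·0.125·0.228 + 1·0.25·0.353 + 2·0.25·0.0856 = 0.24505.
0.24505 > 0.078: the indirect benefit exceeds the cost.

Yes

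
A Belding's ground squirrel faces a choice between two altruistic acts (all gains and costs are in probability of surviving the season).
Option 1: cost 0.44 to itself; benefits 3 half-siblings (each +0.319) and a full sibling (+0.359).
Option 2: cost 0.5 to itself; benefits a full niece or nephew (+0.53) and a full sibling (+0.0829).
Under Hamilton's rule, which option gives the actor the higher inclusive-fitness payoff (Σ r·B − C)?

Option 1: r to a half-sibling = 0.25.
Option 1: r to a full sibling = 0.5.
Option 1: Σ r·B − C = (3·0.25·0.319 + 1·0.5·0.359) − 0.44 = -0.02125.
Option 2: r to a full niece or nephew = 0.25.
Option 2: r to a full sibling = 0.5.
Option 2: Σ r·B − C = (1·0.25·0.53 + 1·0.5·0.0829) − 0.5 = -0.32605.
Option 1 has the higher net inclusive-fitness payoff.

Option 1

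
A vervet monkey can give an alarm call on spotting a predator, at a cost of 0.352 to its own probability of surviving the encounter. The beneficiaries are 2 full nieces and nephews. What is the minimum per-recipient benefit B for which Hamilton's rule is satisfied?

0.704

r to a full niece or nephew = 0.25 (full aunt/uncle↔niece/nephew: two paths of length 3 through the shared grandparent pair: r = 2·(1/2)^3 = 1/4).
Hamilton's rule with n recipients of equal r: n·r·B > C, so B > C/(n·r) = 0.352/(2·0.25) = 0.704.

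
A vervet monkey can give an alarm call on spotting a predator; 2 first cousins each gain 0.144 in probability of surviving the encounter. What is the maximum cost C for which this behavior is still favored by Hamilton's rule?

r to a first cousin = 1/8 (first cousins share one grandparent pair — two paths of length 4: r = 2·(1/2)^4 = 1/8).
Hamilton's rule: n·r·B > C, so the trait is favored while C < n·r·B = 2·0.125·0.144 = 0.036.

0.036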